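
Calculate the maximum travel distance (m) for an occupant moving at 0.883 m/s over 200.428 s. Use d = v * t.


d = 0.883 * 200.428 = 176.98 m

176.98 m


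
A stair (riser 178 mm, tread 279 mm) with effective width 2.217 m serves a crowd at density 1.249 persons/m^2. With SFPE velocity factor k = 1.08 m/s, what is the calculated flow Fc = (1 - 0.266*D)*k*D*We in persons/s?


1 - 0.266*D = 1 - 0.266*1.249 = 0.66777
Fs = 0.66777 * 1.08 * 1.249 = 0.90076 persons/(s*m)
Fc = 0.90076 * 2.217 = 1.9970 persons/s

1.9970 persons/s


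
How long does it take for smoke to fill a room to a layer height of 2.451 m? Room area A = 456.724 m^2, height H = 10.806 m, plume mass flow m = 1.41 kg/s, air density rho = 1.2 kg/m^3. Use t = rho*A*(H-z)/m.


H - z = 8.355 m
t = 1.2 * 456.724 * 8.355 / 1.41 = 3247.6 s

3247.6 s


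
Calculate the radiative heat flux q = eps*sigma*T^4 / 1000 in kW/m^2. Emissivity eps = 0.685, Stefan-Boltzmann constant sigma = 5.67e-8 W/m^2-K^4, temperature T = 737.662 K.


T^4 = 2.9609e+11
q = 0.685 * 5.67e-8 * 2.9609e+11 / 1000 = 11.500 kW/m^2

11.500 kW/m^2


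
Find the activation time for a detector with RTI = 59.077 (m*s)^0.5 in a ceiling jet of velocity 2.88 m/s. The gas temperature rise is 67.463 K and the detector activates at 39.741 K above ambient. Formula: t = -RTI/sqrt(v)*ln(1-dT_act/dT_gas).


dT_act/dT_gas = 0.58908
ln(1 - 0.58908) = -0.88935
t = -59.077 / sqrt(2.88) * -0.88935 = 30.960 s

30.960 s


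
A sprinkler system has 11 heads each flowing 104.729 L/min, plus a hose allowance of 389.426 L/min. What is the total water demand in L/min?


Sprinkler demand = 11 * 104.729 = 1152.019 L/min
Total = 1152.019 + 389.426 = 1541.445 L/min

1541.445 L/min


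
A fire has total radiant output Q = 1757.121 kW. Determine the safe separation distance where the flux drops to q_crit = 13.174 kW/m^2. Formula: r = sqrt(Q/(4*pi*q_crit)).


4*pi*q_crit = 165.55
Q/(4*pi*q_crit) = 10.614
r = sqrt(10.614) = 3.2579 m

3.2579 m


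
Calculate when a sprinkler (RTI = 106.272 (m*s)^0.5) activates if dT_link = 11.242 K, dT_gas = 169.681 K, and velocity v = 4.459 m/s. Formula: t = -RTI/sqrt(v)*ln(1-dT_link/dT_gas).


dT_link/dT_gas = 0.066254
ln(1 - 0.066254) = -0.068551
t = -106.272 / sqrt(4.459) * -0.068551 = 3.4499 s

3.4499 s


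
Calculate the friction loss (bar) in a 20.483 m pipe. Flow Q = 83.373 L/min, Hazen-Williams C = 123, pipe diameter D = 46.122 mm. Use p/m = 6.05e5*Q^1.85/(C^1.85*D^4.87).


Q^1.85 = 3580.1
C^1.85 = 7350.6
D^4.87 = 1.2683e+08
p/m = 0.0023232 bar/m
p_total = 0.0023232 * 20.483 = 0.047587 bar

0.047587 bar


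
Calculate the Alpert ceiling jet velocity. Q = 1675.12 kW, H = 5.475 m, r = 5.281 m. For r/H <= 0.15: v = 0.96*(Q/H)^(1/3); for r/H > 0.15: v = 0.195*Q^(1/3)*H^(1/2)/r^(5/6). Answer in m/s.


r/H = 5.281 / 5.475 = 0.96457
r/H > 0.15, so v = 0.195*Q^(1/3)*H^(1/2)/r^(5/6)
Q^(1/3) = 11.876
H^(1/2) = 2.3399
r^(5/6) = 4.0019
v = 0.195 * 11.876 * 2.3399 / 4.0019 = 1.3541 m/s

1.3541 m/s


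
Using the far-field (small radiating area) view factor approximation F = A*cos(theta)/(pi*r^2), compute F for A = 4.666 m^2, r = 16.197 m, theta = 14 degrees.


cos(14 deg) = 0.97030
pi*r^2 = 824.17
F = 4.666 * 0.97030 / 824.17 = 0.0054933

0.0054933


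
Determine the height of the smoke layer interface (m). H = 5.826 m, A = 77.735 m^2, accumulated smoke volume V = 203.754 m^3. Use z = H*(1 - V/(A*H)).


V/(A*H) = 0.44990
1 - 0.44990 = 0.55010
z = 5.826 * 0.55010 = 3.2049 m

3.2049 m


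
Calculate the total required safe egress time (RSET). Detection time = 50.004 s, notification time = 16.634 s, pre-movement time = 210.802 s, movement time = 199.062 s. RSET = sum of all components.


Total = 50.004 + 16.634 + 210.802 + 199.062 = 476.502 s

476.502 s


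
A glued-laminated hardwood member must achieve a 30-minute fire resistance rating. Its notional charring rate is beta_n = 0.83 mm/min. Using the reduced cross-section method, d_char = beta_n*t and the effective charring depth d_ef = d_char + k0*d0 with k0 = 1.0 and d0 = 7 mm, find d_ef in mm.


d_char = 0.83 * 30 = 24.9 mm
d_ef = 24.9 + 1.0*7 = 31.9 mm

31.9 mm


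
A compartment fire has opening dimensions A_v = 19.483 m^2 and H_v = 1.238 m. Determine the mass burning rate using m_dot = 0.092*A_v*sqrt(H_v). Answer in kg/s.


sqrt(H_v) = 1.1127
m_dot = 0.092 * 19.483 * 1.1127 = 1.9944 kg/s

1.9944 kg/s


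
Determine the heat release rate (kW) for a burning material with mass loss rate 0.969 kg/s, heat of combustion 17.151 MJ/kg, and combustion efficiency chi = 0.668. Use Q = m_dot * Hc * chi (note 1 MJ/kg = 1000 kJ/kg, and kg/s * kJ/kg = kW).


Hc = 17.151 MJ/kg = 17.151 * 1000 kJ/kg = 17151 kJ/kg
Q = 0.969 kg/s * 17151 kJ/kg * 0.668 = 11102 kW

11102 kW


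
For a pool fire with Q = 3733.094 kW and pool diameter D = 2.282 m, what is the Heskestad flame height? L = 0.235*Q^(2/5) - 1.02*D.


Q^(2/5) = 26.843
0.235 * Q^(2/5) = 6.3081
1.02 * D = 2.3276
L = 3.9804 m

3.9804 m


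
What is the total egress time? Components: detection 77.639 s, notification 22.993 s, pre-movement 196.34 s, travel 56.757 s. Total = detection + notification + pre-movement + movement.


Total = 77.639 + 22.993 + 196.34 + 56.757 = 353.729 s

353.729 s


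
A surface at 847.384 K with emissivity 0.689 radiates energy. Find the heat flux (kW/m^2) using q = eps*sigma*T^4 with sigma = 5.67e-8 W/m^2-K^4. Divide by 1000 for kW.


T^4 = 5.1561e+11
q = 0.689 * 5.67e-8 * 5.1561e+11 / 1000 = 20.143 kW/m^2

20.143 kW/m^2


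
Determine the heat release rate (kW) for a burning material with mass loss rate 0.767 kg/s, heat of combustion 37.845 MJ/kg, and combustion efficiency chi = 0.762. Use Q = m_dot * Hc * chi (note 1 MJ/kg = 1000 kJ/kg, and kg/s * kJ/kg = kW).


Hc = 37.845 MJ/kg = 37.845 * 1000 kJ/kg = 37845 kJ/kg
Q = 0.767 kg/s * 37845 kJ/kg * 0.762 = 22119 kW

22119 kW


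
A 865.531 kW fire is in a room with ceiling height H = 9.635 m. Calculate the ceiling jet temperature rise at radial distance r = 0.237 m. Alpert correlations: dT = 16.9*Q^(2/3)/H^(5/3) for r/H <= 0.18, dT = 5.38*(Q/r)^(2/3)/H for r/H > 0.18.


r/H = 0.237 / 9.635 = 0.024598
r/H <= 0.18, so dT = 16.9*Q^(2/3)/H^(5/3)
Q^(2/3) = 90.821
H^(5/3) = 43.627
dT = 16.9 * 90.821 / 43.627 = 35.182 K

35.182 K


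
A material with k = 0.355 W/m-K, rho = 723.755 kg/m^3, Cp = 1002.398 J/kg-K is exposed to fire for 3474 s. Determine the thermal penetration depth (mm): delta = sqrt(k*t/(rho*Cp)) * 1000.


alpha = 0.355 / (723.755 * 1002.398) = 4.8932e-07 m^2/s
alpha * t = 0.0016999
delta = sqrt(0.0016999) * 1000 = 41.230 mm

41.230 mm


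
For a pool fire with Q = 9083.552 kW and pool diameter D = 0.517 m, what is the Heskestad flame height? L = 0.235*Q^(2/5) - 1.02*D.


Q^(2/5) = 38.309
0.235 * Q^(2/5) = 9.0026
1.02 * D = 0.52734
L = 8.4753 m

8.4753 m


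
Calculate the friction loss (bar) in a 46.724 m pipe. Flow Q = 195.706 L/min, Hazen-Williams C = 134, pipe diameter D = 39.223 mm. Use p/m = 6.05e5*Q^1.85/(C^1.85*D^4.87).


Q^1.85 = 17357
C^1.85 = 8612.8
D^4.87 = 5.7616e+07
p/m = 0.021161 bar/m
p_total = 0.021161 * 46.724 = 0.98872 bar

0.98872 bar


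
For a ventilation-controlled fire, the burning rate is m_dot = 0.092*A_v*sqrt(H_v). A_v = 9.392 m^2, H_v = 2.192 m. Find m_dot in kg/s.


sqrt(H_v) = 1.4805
m_dot = 0.092 * 9.392 * 1.4805 = 1.2793 kg/s

1.2793 kg/s


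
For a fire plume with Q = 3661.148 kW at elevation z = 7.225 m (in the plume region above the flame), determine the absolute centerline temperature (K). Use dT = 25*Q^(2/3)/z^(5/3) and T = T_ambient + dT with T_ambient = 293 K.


Q^(2/3) = 237.54
z^(5/3) = 27.002
dT = 25 * 237.54 / 27.002 = 219.93 K
T = 293 + 219.93 = 512.93 K

512.93 K


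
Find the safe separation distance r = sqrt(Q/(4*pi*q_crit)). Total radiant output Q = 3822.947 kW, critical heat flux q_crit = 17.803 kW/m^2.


4*pi*q_crit = 223.72
Q/(4*pi*q_crit) = 17.088
r = sqrt(17.088) = 4.1338 m

4.1338 m


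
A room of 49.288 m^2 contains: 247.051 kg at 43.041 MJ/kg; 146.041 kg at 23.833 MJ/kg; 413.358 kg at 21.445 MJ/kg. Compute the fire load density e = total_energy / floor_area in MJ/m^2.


Total energy = 247.051*43.041 + 146.041*23.833 + 413.358*21.445
= 10633.32 + 3480.595 + 8864.462
= 22978.38 MJ
e = 22978.38 / 49.288 = 466.21 MJ/m^2

466.21 MJ/m^2


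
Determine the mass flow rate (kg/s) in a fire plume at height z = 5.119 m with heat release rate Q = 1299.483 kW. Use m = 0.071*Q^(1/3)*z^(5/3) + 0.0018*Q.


Q^(1/3) = 10.912
z^(5/3) = 15.205
First term = 0.071 * 10.912 * 15.205 = 11.780
Second term = 0.0018 * 1299.483 = 2.3391
m = 14.119 kg/s

14.119 kg/s


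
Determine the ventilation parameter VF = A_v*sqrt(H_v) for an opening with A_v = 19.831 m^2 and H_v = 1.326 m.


sqrt(H_v) = 1.1515
VF = 19.831 * 1.1515 = 22.836 m^(5/2)

22.836 m^(5/2)


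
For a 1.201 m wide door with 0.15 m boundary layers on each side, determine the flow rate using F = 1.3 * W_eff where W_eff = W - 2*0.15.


W_eff = 1.201 - 0.30 = 0.901 m
F = 1.3 * 0.901 = 1.1713 persons/s

1.1713 persons/s


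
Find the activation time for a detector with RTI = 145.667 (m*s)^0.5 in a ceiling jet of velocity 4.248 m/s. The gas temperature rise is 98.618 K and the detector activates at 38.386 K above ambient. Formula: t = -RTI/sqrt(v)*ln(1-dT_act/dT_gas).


dT_act/dT_gas = 0.38924
ln(1 - 0.38924) = -0.49305
t = -145.667 / sqrt(4.248) * -0.49305 = 34.847 s

34.847 s


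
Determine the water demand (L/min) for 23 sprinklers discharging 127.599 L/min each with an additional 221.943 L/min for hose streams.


Sprinkler demand = 23 * 127.599 = 2934.777 L/min
Total = 2934.777 + 221.943 = 3156.72 L/min

3156.72 L/min


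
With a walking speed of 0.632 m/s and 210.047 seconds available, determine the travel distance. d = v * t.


d = 0.632 * 210.047 = 132.75 m

132.75 m


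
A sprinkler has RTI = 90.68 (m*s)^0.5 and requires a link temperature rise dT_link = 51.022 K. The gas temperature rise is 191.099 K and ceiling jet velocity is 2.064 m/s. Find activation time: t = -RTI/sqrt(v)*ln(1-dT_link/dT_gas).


dT_link/dT_gas = 0.26699
ln(1 - 0.26699) = -0.31060
t = -90.68 / sqrt(2.064) * -0.31060 = 19.605 s

19.605 s


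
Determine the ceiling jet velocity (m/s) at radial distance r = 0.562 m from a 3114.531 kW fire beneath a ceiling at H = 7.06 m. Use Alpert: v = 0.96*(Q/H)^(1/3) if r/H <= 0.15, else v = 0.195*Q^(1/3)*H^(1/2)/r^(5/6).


r/H = 0.562 / 7.06 = 0.079603
r/H <= 0.15, so v = 0.96*(Q/H)^(1/3)
Q/H = 441.15
(Q/H)^(1/3) = 7.6125
v = 0.96 * 7.6125 = 7.3080 m/s

7.3080 m/s


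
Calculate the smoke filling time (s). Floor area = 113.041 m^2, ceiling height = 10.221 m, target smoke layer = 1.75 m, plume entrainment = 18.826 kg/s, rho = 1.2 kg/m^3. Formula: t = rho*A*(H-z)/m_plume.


H - z = 8.471 m
t = 1.2 * 113.041 * 8.471 / 18.826 = 61.037 s

61.037 s


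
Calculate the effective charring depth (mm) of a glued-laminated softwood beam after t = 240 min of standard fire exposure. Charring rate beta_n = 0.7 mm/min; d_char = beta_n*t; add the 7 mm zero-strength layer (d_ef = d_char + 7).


d_char = 0.7 * 240 = 168 mm
d_ef = 168 + 1.0*7 = 175 mm

175 mm


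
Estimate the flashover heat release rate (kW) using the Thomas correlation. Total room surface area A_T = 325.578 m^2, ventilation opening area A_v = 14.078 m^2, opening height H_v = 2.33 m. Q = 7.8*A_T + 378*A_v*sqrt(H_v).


7.8*A_T = 2539.5
sqrt(H_v) = 1.5264
378*A_v*sqrt(H_v) = 8122.9
Q = 2539.5 + 8122.9 = 10662 kW

10662 kW


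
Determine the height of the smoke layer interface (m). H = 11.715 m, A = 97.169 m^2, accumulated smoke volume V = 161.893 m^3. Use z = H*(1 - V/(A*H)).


V/(A*H) = 0.14222
1 - 0.14222 = 0.85778
z = 11.715 * 0.85778 = 10.049 m

10.049 m


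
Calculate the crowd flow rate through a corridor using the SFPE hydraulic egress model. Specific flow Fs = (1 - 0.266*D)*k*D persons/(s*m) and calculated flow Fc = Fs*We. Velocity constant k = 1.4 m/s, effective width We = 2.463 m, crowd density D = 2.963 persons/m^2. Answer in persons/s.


1 - 0.266*D = 1 - 0.266*2.963 = 0.21184
Fs = 0.21184 * 1.4 * 2.963 = 0.87876 persons/(s*m)
Fc = 0.87876 * 2.463 = 2.1644 persons/s

2.1644 persons/s


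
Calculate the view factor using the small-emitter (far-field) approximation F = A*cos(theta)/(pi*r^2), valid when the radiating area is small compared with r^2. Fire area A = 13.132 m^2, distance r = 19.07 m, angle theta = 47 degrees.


cos(47 deg) = 0.68200
pi*r^2 = 1142.5
F = 13.132 * 0.68200 / 1142.5 = 0.0078390

0.0078390


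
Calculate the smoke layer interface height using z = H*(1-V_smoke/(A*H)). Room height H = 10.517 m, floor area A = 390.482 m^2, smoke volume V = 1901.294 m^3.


V/(A*H) = 0.46297
1 - 0.46297 = 0.53703
z = 10.517 * 0.53703 = 5.6479 m

5.6479 m


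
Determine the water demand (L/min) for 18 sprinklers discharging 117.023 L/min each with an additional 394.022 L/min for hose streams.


Sprinkler demand = 18 * 117.023 = 2106.414 L/min
Total = 2106.414 + 394.022 = 2500.436 L/min

2500.436 L/min


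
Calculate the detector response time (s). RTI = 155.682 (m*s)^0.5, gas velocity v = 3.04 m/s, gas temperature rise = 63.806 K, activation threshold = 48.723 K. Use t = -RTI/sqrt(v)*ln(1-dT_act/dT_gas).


dT_act/dT_gas = 0.76361
ln(1 - 0.76361) = -1.4423
t = -155.682 / sqrt(3.04) * -1.4423 = 128.78 s

128.78 s


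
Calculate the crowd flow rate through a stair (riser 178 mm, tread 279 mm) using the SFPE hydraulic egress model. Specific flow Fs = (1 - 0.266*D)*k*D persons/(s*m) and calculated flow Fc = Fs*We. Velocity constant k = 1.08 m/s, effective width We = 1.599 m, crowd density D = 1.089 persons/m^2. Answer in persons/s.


1 - 0.266*D = 1 - 0.266*1.089 = 0.71033
Fs = 0.71033 * 1.08 * 1.089 = 0.83543 persons/(s*m)
Fc = 0.83543 * 1.599 = 1.3359 persons/s

1.3359 persons/s


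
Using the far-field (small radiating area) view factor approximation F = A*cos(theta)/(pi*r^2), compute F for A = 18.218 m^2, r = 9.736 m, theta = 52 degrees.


cos(52 deg) = 0.61566
pi*r^2 = 297.79
F = 18.218 * 0.61566 / 297.79 = 0.037664

0.037664


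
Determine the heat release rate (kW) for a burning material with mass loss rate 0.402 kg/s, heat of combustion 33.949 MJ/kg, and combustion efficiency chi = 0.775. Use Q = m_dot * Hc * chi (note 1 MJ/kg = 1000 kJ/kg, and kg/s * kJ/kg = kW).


Hc = 33.949 MJ/kg = 33.949 * 1000 kJ/kg = 33949 kJ/kg
Q = 0.402 kg/s * 33949 kJ/kg * 0.775 = 10577 kW

10577 kW


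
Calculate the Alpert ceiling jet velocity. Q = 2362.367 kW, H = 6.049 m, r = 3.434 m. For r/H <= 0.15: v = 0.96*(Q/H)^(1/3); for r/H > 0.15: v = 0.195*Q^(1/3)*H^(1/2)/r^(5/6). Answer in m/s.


r/H = 3.434 / 6.049 = 0.56770
r/H > 0.15, so v = 0.195*Q^(1/3)*H^(1/2)/r^(5/6)
Q^(1/3) = 13.318
H^(1/2) = 2.4595
r^(5/6) = 2.7958
v = 0.195 * 13.318 * 2.4595 / 2.7958 = 2.2847 m/s

2.2847 m/s


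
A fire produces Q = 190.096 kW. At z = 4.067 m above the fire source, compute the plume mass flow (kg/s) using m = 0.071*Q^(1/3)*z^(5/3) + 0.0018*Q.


Q^(1/3) = 5.7499
z^(5/3) = 10.362
First term = 0.071 * 5.7499 * 10.362 = 4.2303
Second term = 0.0018 * 190.096 = 0.34217
m = 4.5725 kg/s

4.5725 kg/s


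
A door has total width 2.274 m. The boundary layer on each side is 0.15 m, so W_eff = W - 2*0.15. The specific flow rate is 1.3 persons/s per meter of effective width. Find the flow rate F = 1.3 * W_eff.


W_eff = 2.274 - 0.30 = 1.974 m
F = 1.3 * 1.974 = 2.5662 persons/s

2.5662 persons/s


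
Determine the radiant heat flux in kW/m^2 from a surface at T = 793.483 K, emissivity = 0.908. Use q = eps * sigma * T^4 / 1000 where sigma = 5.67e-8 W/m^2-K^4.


T^4 = 3.9642e+11
q = 0.908 * 5.67e-8 * 3.9642e+11 / 1000 = 20.409 kW/m^2

20.409 kW/m^2


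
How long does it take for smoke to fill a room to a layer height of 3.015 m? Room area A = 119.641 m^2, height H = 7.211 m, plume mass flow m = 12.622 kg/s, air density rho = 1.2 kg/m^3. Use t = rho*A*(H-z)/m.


H - z = 4.196 m
t = 1.2 * 119.641 * 4.196 / 12.622 = 47.727 s

47.727 s


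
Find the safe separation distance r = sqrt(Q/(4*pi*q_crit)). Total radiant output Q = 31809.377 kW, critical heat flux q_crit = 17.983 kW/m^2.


4*pi*q_crit = 225.98
Q/(4*pi*q_crit) = 140.76
r = sqrt(140.76) = 11.864 m

11.864 m


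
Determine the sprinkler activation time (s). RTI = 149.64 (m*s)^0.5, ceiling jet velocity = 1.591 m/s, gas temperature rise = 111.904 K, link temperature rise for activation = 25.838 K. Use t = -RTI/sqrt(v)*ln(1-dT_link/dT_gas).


dT_link/dT_gas = 0.23089
ln(1 - 0.23089) = -0.26253
t = -149.64 / sqrt(1.591) * -0.26253 = 31.145 s

31.145 s


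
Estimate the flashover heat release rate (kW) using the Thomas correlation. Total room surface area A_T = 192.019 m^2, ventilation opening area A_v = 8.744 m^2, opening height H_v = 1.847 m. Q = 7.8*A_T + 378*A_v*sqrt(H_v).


7.8*A_T = 1497.7
sqrt(H_v) = 1.3590
378*A_v*sqrt(H_v) = 4492.0
Q = 1497.7 + 4492.0 = 5989.7 kW

5989.7 kW


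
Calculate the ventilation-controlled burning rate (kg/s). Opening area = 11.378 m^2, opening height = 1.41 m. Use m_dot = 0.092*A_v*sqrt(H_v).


sqrt(H_v) = 1.1874
m_dot = 0.092 * 11.378 * 1.1874 = 1.2430 kg/s

1.2430 kg/s


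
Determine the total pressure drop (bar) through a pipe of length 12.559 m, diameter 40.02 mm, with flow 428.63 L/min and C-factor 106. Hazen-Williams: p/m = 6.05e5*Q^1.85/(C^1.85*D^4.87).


Q^1.85 = 74021
C^1.85 = 5582.3
D^4.87 = 6.3546e+07
p/m = 0.12624 bar/m
p_total = 0.12624 * 12.559 = 1.5855 bar

1.5855 bar


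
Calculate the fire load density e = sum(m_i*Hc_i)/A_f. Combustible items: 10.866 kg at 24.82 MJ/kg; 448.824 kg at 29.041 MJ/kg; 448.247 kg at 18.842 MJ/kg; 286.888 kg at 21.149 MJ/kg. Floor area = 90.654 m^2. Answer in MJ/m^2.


Total energy = 10.866*24.82 + 448.824*29.041 + 448.247*18.842 + 286.888*21.149
= 269.6941 + 13034.30 + 8445.870 + 6067.394
= 27817.26 MJ
e = 27817.26 / 90.654 = 306.85 MJ/m^2

306.85 MJ/m^2


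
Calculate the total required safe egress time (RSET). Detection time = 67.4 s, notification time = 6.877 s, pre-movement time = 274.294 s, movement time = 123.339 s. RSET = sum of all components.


Total = 67.4 + 6.877 + 274.294 + 123.339 = 471.91 s

471.91 s


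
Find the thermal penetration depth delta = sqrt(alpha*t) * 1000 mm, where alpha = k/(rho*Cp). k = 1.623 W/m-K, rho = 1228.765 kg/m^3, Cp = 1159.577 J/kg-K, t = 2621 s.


alpha = 1.623 / (1228.765 * 1159.577) = 1.1391e-06 m^2/s
alpha * t = 0.0029855
delta = sqrt(0.0029855) * 1000 = 54.640 mm

54.640 mm


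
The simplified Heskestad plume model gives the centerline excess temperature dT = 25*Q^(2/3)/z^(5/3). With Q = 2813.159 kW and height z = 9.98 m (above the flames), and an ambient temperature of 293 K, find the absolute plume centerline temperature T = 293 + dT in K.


Q^(2/3) = 199.28
z^(5/3) = 46.261
dT = 25 * 199.28 / 46.261 = 107.69 K
T = 293 + 107.69 = 400.69 K

400.69 K


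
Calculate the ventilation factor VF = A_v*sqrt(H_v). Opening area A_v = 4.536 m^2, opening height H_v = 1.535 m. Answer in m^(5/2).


sqrt(H_v) = 1.2390
VF = 4.536 * 1.2390 = 5.6199 m^(5/2)

5.6199 m^(5/2)


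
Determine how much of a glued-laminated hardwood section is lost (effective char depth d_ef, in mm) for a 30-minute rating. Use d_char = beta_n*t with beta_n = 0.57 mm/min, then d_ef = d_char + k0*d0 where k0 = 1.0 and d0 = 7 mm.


d_char = 0.57 * 30 = 17.1 mm
d_ef = 17.1 + 1.0*7 = 24.1 mm

24.1 mm


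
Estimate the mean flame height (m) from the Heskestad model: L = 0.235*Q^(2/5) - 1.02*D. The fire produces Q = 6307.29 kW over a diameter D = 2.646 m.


Q^(2/5) = 33.108
0.235 * Q^(2/5) = 7.7805
1.02 * D = 2.6989
L = 5.0815 m

5.0815 m


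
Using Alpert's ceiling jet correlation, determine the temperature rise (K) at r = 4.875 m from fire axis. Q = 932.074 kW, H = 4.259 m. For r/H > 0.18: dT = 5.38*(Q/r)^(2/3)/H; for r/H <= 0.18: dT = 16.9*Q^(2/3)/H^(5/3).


r/H = 4.875 / 4.259 = 1.1446
r/H > 0.18, so dT = 5.38*(Q/r)^(2/3)/H
Q/r = 191.19
(Q/r)^(2/3) = 33.188
dT = 5.38 * 33.188 / 4.259 = 41.924 K

41.924 K


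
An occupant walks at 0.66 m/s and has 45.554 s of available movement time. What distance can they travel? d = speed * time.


d = 0.66 * 45.554 = 30.066 m

30.066 m


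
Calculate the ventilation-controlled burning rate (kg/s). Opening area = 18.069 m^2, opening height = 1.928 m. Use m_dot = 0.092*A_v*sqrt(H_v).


sqrt(H_v) = 1.3885
m_dot = 0.092 * 18.069 * 1.3885 = 2.3082 kg/s

2.3082 kg/s


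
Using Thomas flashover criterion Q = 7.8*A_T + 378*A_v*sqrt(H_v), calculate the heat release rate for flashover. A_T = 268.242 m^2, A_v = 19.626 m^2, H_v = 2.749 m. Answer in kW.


7.8*A_T = 2092.3
sqrt(H_v) = 1.6580
378*A_v*sqrt(H_v) = 12300
Q = 2092.3 + 12300 = 14392 kW

14392 kW


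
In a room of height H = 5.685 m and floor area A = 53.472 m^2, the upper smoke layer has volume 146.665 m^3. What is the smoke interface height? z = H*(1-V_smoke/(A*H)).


V/(A*H) = 0.48247
1 - 0.48247 = 0.51753
z = 5.685 * 0.51753 = 2.9422 m

2.9422 m


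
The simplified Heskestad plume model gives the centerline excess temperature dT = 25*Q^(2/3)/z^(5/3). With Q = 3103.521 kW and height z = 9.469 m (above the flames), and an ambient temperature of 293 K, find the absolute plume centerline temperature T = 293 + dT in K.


Q^(2/3) = 212.77
z^(5/3) = 42.381
dT = 25 * 212.77 / 42.381 = 125.51 K
T = 293 + 125.51 = 418.51 K

418.51 K


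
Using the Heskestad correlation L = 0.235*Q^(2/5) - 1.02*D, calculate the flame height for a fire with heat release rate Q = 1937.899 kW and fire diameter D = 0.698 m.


Q^(2/5) = 20.651
0.235 * Q^(2/5) = 4.8529
1.02 * D = 0.71196
L = 4.1409 m

4.1409 m


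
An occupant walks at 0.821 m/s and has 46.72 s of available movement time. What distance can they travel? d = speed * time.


d = 0.821 * 46.72 = 38.357 m

38.357 m


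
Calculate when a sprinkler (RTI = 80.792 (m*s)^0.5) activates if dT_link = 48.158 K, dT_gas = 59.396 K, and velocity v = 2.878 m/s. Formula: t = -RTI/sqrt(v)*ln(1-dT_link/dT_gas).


dT_link/dT_gas = 0.81080
ln(1 - 0.81080) = -1.6649
t = -80.792 / sqrt(2.878) * -1.6649 = 79.290 s

79.290 s


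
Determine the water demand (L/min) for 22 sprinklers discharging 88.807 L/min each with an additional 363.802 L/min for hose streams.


Sprinkler demand = 22 * 88.807 = 1953.754 L/min
Total = 1953.754 + 363.802 = 2317.556 L/min

2317.556 L/min


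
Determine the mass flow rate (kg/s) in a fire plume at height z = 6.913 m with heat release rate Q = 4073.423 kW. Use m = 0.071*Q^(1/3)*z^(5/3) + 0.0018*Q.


Q^(1/3) = 15.971
z^(5/3) = 25.087
First term = 0.071 * 15.971 * 25.087 = 28.446
Second term = 0.0018 * 4073.423 = 7.3322
m = 35.778 kg/s

35.778 kg/s


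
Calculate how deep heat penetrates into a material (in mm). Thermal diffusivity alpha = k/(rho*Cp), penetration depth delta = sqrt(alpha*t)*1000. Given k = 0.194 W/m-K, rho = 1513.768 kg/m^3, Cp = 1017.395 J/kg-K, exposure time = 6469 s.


alpha = 0.194 / (1513.768 * 1017.395) = 1.2597e-07 m^2/s
alpha * t = 0.00081487
delta = sqrt(0.00081487) * 1000 = 28.546 mm

28.546 mm


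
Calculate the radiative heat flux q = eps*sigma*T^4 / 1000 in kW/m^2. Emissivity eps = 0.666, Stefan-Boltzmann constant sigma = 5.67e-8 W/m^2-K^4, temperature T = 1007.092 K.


T^4 = 1.0287e+12
q = 0.666 * 5.67e-8 * 1.0287e+12 / 1000 = 38.845 kW/m^2

38.845 kW/m^2


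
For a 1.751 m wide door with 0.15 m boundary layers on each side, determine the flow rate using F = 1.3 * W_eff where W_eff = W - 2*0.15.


W_eff = 1.751 - 0.30 = 1.451 m
F = 1.3 * 1.451 = 1.8863 persons/s

1.8863 persons/s


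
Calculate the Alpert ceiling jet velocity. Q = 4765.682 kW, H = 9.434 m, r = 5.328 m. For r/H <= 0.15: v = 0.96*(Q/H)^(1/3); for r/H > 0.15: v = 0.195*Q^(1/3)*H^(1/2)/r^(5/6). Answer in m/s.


r/H = 5.328 / 9.434 = 0.56477
r/H > 0.15, so v = 0.195*Q^(1/3)*H^(1/2)/r^(5/6)
Q^(1/3) = 16.828
H^(1/2) = 3.0715
r^(5/6) = 4.0315
v = 0.195 * 16.828 * 3.0715 / 4.0315 = 2.5001 m/s

2.5001 m/s


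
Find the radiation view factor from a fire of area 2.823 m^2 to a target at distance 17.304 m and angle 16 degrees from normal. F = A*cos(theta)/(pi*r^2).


cos(16 deg) = 0.96126
pi*r^2 = 940.68
F = 2.823 * 0.96126 / 940.68 = 0.0028848

0.0028848


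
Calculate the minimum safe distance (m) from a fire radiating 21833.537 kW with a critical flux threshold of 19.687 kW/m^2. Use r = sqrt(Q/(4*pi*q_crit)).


4*pi*q_crit = 247.39
Q/(4*pi*q_crit) = 88.254
r = sqrt(88.254) = 9.3944 m

9.3944 m


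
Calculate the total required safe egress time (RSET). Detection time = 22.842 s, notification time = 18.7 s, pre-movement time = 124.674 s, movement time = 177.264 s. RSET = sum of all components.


Total = 22.842 + 18.7 + 124.674 + 177.264 = 343.48 s

343.48 s


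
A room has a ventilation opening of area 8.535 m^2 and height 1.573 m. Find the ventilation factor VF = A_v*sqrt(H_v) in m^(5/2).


sqrt(H_v) = 1.2542
VF = 8.535 * 1.2542 = 10.705 m^(5/2)

10.705 m^(5/2)


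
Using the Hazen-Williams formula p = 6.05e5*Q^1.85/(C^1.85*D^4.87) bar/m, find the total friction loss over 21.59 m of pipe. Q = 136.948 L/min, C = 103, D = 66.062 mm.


Q^1.85 = 8966.6
C^1.85 = 5293.6
D^4.87 = 7.2973e+08
p/m = 0.0014043 bar/m
p_total = 0.0014043 * 21.59 = 0.030320 bar

0.030320 bar


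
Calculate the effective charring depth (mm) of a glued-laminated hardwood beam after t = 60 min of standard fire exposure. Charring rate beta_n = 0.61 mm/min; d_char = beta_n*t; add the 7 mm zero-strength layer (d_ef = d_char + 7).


d_char = 0.61 * 60 = 36.6 mm
d_ef = 36.6 + 1.0*7 = 43.6 mm

43.6 mm


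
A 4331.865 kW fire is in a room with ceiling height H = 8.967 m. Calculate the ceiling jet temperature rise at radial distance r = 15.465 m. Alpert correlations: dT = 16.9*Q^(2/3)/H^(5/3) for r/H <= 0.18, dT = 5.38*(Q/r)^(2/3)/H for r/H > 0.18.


r/H = 15.465 / 8.967 = 1.7247
r/H > 0.18, so dT = 5.38*(Q/r)^(2/3)/H
Q/r = 280.11
(Q/r)^(2/3) = 42.810
dT = 5.38 * 42.810 / 8.967 = 25.685 K

25.685 K


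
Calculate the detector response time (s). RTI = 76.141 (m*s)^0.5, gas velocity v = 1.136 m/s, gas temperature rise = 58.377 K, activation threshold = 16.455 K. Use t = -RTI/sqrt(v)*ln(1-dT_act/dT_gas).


dT_act/dT_gas = 0.28187
ln(1 - 0.28187) = -0.33111
t = -76.141 / sqrt(1.136) * -0.33111 = 23.654 s

23.654 s


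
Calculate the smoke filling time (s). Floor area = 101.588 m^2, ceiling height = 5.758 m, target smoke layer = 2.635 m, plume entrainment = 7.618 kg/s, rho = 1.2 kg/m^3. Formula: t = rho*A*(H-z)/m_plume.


H - z = 3.123 m
t = 1.2 * 101.588 * 3.123 / 7.618 = 49.975 s

49.975 s


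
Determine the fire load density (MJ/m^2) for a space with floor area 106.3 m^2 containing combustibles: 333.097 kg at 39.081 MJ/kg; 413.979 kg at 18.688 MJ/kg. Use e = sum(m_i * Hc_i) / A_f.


Total energy = 333.097*39.081 + 413.979*18.688
= 13017.76 + 7736.440
= 20754.20 MJ
e = 20754.20 / 106.3 = 195.24 MJ/m^2

195.24 MJ/m^2


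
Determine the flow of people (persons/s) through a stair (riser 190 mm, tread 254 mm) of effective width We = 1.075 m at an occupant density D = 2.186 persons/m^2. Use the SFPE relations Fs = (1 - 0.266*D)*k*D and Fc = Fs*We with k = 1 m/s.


1 - 0.266*D = 1 - 0.266*2.186 = 0.41852
Fs = 0.41852 * 1 * 2.186 = 0.91489 persons/(s*m)
Fc = 0.91489 * 1.075 = 0.98351 persons/s

0.98351 persons/s


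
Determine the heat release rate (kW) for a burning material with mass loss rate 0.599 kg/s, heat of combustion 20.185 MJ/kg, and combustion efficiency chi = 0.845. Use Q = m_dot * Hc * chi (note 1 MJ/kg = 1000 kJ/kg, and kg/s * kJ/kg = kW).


Hc = 20.185 MJ/kg = 20.185 * 1000 kJ/kg = 20185 kJ/kg
Q = 0.599 kg/s * 20185 kJ/kg * 0.845 = 10217 kW

10217 kW


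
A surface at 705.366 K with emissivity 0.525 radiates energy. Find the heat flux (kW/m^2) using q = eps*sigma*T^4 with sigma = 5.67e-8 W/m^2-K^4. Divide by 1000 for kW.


T^4 = 2.4755e+11
q = 0.525 * 5.67e-8 * 2.4755e+11 / 1000 = 7.3689 kW/m^2

7.3689 kW/m^2


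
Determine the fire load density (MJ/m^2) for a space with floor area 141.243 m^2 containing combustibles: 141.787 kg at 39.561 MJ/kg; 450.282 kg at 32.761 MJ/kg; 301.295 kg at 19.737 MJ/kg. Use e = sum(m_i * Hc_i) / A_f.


Total energy = 141.787*39.561 + 450.282*32.761 + 301.295*19.737
= 5609.236 + 14751.69 + 5946.659
= 26307.58 MJ
e = 26307.58 / 141.243 = 186.26 MJ/m^2

186.26 MJ/m^2


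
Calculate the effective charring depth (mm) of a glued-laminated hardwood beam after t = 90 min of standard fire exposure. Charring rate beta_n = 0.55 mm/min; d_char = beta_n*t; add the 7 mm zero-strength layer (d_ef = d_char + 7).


d_char = 0.55 * 90 = 49.5 mm
d_ef = 49.5 + 1.0*7 = 56.5 mm

56.5 mm


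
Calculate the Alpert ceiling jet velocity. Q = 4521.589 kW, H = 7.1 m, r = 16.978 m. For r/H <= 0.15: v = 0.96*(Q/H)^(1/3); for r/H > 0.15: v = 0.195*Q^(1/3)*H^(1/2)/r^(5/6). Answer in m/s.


r/H = 16.978 / 7.1 = 2.3913
r/H > 0.15, so v = 0.195*Q^(1/3)*H^(1/2)/r^(5/6)
Q^(1/3) = 16.536
H^(1/2) = 2.6646
r^(5/6) = 10.590
v = 0.195 * 16.536 * 2.6646 / 10.590 = 0.81131 m/s

0.81131 m/s


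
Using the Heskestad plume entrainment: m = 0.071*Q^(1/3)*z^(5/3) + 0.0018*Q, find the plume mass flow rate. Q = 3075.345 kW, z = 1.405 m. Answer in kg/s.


Q^(1/3) = 14.542
z^(5/3) = 1.7625
First term = 0.071 * 14.542 * 1.7625 = 1.8198
Second term = 0.0018 * 3075.345 = 5.5356
m = 7.3554 kg/s

7.3554 kg/s


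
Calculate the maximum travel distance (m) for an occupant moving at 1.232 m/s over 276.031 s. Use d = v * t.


d = 1.232 * 276.031 = 340.07 m

340.07 m


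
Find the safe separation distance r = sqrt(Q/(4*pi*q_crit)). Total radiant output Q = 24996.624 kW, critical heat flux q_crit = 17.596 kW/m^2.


4*pi*q_crit = 221.12
Q/(4*pi*q_crit) = 113.05
r = sqrt(113.05) = 10.632 m

10.632 m


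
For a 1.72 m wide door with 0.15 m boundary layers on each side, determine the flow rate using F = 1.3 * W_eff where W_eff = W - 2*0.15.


W_eff = 1.72 - 0.30 = 1.42 m
F = 1.3 * 1.42 = 1.846 persons/s

1.846 persons/s


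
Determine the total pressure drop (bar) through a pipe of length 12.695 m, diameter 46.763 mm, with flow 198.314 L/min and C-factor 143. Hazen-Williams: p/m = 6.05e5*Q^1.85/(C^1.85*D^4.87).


Q^1.85 = 17787
C^1.85 = 9713.4
D^4.87 = 1.3565e+08
p/m = 0.0081670 bar/m
p_total = 0.0081670 * 12.695 = 0.10368 bar

0.10368 bar


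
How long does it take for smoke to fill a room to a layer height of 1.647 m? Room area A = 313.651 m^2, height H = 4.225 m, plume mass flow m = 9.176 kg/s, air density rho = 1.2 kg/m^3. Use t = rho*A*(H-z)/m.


H - z = 2.578 m
t = 1.2 * 313.651 * 2.578 / 9.176 = 105.74 s

105.74 s


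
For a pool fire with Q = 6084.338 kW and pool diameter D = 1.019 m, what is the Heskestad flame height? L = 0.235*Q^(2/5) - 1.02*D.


Q^(2/5) = 32.635
0.235 * Q^(2/5) = 7.6693
1.02 * D = 1.0394
L = 6.6299 m

6.6299 m


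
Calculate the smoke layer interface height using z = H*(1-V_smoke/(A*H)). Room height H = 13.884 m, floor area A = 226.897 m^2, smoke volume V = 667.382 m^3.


V/(A*H) = 0.21185
1 - 0.21185 = 0.78815
z = 13.884 * 0.78815 = 10.943 m

10.943 m


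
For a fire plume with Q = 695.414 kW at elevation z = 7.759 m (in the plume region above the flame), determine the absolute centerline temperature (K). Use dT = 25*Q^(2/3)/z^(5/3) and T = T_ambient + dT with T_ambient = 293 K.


Q^(2/3) = 78.493
z^(5/3) = 30.410
dT = 25 * 78.493 / 30.410 = 64.530 K
T = 293 + 64.530 = 357.53 K

357.53 K


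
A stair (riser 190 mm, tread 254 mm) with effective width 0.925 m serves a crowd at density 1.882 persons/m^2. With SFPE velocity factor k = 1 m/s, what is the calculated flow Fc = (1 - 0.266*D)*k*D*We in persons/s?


1 - 0.266*D = 1 - 0.266*1.882 = 0.49939
Fs = 0.49939 * 1 * 1.882 = 0.93985 persons/(s*m)
Fc = 0.93985 * 0.925 = 0.86936 persons/s

0.86936 persons/s


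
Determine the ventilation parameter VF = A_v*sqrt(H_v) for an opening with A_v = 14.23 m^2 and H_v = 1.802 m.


sqrt(H_v) = 1.3424
VF = 14.23 * 1.3424 = 19.102 m^(5/2)

19.102 m^(5/2)


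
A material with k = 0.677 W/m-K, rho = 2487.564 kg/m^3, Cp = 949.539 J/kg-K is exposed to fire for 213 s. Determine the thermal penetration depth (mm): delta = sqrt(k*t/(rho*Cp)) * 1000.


alpha = 0.677 / (2487.564 * 949.539) = 2.8662e-07 m^2/s
alpha * t = 6.1049e-05
delta = sqrt(6.1049e-05) * 1000 = 7.8134 mm

7.8134 mm


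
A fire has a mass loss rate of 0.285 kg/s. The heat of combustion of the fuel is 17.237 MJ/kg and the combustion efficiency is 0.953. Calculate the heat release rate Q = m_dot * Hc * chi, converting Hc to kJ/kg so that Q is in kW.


Hc = 17.237 MJ/kg = 17.237 * 1000 kJ/kg = 17237 kJ/kg
Q = 0.285 kg/s * 17237 kJ/kg * 0.953 = 4681.7 kW

4681.7 kW


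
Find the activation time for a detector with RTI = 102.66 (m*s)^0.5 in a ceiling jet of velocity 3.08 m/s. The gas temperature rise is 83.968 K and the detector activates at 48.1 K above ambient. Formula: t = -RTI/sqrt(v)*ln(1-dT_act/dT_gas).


dT_act/dT_gas = 0.57284
ln(1 - 0.57284) = -0.85059
t = -102.66 / sqrt(3.08) * -0.85059 = 49.756 s

49.756 s


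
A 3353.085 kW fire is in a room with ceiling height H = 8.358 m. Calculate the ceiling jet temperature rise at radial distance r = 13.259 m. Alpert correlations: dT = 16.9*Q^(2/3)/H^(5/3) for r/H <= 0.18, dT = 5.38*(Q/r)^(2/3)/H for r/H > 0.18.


r/H = 13.259 / 8.358 = 1.5864
r/H > 0.18, so dT = 5.38*(Q/r)^(2/3)/H
Q/r = 252.89
(Q/r)^(2/3) = 39.990
dT = 5.38 * 39.990 / 8.358 = 25.742 K

25.742 K


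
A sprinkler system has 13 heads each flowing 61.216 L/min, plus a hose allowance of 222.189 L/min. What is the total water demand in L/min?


Sprinkler demand = 13 * 61.216 = 795.808 L/min
Total = 795.808 + 222.189 = 1017.997 L/min

1017.997 L/min


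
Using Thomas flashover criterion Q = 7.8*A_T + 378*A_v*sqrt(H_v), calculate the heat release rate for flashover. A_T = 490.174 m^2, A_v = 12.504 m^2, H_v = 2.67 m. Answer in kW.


7.8*A_T = 3823.4
sqrt(H_v) = 1.6340
378*A_v*sqrt(H_v) = 7723.2
Q = 3823.4 + 7723.2 = 11547 kW

11547 kW


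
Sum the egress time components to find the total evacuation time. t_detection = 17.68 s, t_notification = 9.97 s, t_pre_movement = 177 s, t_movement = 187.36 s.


Total = 17.68 + 9.97 + 177 + 187.36 = 392.01 s

392.01 s


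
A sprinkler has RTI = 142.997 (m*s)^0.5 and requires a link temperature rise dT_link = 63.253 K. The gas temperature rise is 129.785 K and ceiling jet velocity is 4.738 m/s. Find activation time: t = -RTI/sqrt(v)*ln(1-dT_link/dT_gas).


dT_link/dT_gas = 0.48737
ln(1 - 0.48737) = -0.66820
t = -142.997 / sqrt(4.738) * -0.66820 = 43.897 s

43.897 s


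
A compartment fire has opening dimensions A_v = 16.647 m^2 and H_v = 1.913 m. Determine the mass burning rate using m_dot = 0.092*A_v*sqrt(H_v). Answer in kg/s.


sqrt(H_v) = 1.3831
m_dot = 0.092 * 16.647 * 1.3831 = 2.1183 kg/s

2.1183 kg/s


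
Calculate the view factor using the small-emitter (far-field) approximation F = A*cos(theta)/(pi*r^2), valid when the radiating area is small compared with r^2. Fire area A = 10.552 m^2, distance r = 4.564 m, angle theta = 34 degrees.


cos(34 deg) = 0.82904
pi*r^2 = 65.440
F = 10.552 * 0.82904 / 65.440 = 0.13368

0.13368


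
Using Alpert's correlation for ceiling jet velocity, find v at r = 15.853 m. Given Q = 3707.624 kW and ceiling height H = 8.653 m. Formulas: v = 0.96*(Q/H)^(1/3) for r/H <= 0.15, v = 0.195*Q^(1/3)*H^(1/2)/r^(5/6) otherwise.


r/H = 15.853 / 8.653 = 1.8321
r/H > 0.15, so v = 0.195*Q^(1/3)*H^(1/2)/r^(5/6)
Q^(1/3) = 15.477
H^(1/2) = 2.9416
r^(5/6) = 10.002
v = 0.195 * 15.477 * 2.9416 / 10.002 = 0.88761 m/s

0.88761 m/s


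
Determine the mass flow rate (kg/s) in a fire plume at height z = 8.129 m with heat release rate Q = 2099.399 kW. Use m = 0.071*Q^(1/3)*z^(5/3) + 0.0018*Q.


Q^(1/3) = 12.805
z^(5/3) = 32.865
First term = 0.071 * 12.805 * 32.865 = 29.878
Second term = 0.0018 * 2099.399 = 3.7789
m = 33.657 kg/s

33.657 kg/s


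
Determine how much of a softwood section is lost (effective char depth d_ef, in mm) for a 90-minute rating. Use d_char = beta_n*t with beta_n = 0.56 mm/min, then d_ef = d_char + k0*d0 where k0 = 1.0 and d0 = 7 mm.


d_char = 0.56 * 90 = 50.4 mm
d_ef = 50.4 + 1.0*7 = 57.4 mm

57.4 mm


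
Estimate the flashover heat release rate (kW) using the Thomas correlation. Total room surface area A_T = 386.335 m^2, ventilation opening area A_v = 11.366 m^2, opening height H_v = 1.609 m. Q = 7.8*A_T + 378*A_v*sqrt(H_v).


7.8*A_T = 3013.413
sqrt(H_v) = 1.2685
378*A_v*sqrt(H_v) = 5449.8
Q = 3013.413 + 5449.8 = 8463.2 kW

8463.2 kW


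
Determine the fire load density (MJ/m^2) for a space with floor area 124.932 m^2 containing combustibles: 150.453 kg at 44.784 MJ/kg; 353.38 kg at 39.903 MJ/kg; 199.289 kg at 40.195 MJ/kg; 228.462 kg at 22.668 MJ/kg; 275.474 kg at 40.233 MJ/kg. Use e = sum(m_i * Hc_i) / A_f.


Total energy = 150.453*44.784 + 353.38*39.903 + 199.289*40.195 + 228.462*22.668 + 275.474*40.233
= 6737.887 + 14100.92 + 8010.421 + 5178.777 + 11083.15
= 45111.15 MJ
e = 45111.15 / 124.932 = 361.09 MJ/m^2

361.09 MJ/m^2


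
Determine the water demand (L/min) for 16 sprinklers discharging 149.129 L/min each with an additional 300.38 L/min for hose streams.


Sprinkler demand = 16 * 149.129 = 2386.064 L/min
Total = 2386.064 + 300.38 = 2686.444 L/min

2686.444 L/min


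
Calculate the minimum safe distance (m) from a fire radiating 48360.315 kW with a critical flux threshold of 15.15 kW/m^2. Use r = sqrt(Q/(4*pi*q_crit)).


4*pi*q_crit = 190.38
Q/(4*pi*q_crit) = 254.02
r = sqrt(254.02) = 15.938 m

15.938 m


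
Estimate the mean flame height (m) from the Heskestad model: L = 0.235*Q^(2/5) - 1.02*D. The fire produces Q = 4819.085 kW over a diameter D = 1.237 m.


Q^(2/5) = 29.729
0.235 * Q^(2/5) = 6.9864
1.02 * D = 1.2617
L = 5.7247 m

5.7247 m


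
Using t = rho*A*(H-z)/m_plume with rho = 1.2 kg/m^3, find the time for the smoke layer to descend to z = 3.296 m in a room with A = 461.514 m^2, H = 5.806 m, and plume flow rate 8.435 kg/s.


H - z = 2.51 m
t = 1.2 * 461.514 * 2.51 / 8.435 = 164.80 s

164.80 s


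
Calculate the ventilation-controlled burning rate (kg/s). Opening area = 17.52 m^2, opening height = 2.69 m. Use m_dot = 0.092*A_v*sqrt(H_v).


sqrt(H_v) = 1.6401
m_dot = 0.092 * 17.52 * 1.6401 = 2.6436 kg/s

2.6436 kg/s


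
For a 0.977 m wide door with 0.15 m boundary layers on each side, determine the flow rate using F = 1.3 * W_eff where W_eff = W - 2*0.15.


W_eff = 0.977 - 0.30 = 0.677 m
F = 1.3 * 0.677 = 0.88010 persons/s

0.88010 persons/s


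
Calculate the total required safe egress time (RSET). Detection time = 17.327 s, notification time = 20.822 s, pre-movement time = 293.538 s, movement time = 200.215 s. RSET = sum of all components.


Total = 17.327 + 20.822 + 293.538 + 200.215 = 531.902 s

531.902 s


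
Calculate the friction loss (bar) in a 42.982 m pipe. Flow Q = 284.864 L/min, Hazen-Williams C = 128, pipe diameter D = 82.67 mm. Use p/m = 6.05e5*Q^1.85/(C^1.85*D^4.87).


Q^1.85 = 34760
C^1.85 = 7913.0
D^4.87 = 2.1751e+09
p/m = 0.0012218 bar/m
p_total = 0.0012218 * 42.982 = 0.052517 bar

0.052517 bar


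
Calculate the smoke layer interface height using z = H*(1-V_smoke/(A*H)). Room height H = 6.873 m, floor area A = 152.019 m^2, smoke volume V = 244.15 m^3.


V/(A*H) = 0.23368
1 - 0.23368 = 0.76632
z = 6.873 * 0.76632 = 5.2670 m

5.2670 m


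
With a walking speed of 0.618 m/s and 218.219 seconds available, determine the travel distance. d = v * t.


d = 0.618 * 218.219 = 134.86 m

134.86 m


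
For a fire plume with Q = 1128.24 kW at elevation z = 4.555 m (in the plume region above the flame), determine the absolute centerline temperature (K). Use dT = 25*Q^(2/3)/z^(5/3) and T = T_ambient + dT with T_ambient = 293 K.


Q^(2/3) = 108.38
z^(5/3) = 12.516
dT = 25 * 108.38 / 12.516 = 216.47 K
T = 293 + 216.47 = 509.47 K

509.47 K
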